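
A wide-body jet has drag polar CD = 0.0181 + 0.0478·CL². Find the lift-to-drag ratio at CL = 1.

L/D = 15.2

CD = 0.0181 + 0.0478 × 1² = 0.0659
L/D = CL/CD = 1 / 0.0659 = 15.2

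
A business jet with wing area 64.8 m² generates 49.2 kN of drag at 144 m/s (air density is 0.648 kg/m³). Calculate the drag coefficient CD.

From D = ½ρv²S·CD, rearranging gives CD = 2D/(ρv²S).
CD = 2 × 49200 / (0.648 × 144² × 64.8) = 0.113

CD = 0.113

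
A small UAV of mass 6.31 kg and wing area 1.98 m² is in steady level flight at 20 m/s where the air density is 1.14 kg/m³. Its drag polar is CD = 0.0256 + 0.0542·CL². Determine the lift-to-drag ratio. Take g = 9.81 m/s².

L/D = 5.15

Weight W = mg = 6.31 × 9.81 = 61.901 N; in level flight L = W.
Dynamic pressure q = 0.5 × 1.14 × 20² = 228 Pa.
Required CL = L/(qS) = 61.901/(228·1.98) = 0.1371.
CD = 0.0256 + 0.0542 × 0.1371² = 0.02662.
L/D = CL/CD = 0.1371 / 0.02662 = 5.15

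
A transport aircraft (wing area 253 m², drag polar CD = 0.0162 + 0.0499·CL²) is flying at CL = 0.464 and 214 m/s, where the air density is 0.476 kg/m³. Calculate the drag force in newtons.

D = 74300 N

CD = 0.0162 + 0.0499 × 0.464² = 0.02694
D = ½ρv²S·CD = ½ × 0.476 × 214² × 253 × 0.02694 = 74300 N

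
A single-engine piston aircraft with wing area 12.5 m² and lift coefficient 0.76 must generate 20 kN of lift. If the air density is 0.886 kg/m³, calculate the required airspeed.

L = ½ρv²S·CL ⇒ v = √(2L/(ρ·S·CL))
v = √(2 × 20000 / (0.886 × 12.5 × 0.76)) = √4752 = 68.9 m/s

v = 68.9 m/s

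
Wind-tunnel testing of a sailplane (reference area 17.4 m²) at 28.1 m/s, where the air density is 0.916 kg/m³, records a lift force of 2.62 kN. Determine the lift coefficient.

From L = ½ρv²S·CL, rearranging gives CL = 2L/(ρv²S).
CL = 2 × 2620 / (0.916 × 28.1² × 17.4) = 0.416

CL = 0.416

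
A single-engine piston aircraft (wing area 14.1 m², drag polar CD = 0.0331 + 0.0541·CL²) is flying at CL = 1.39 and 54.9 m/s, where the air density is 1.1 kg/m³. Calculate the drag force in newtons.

CD = 0.0331 + 0.0541 × 1.39² = 0.1376
D = ½ρv²S·CD = ½ × 1.1 × 54.9² × 14.1 × 0.1376 = 3220 N

D = 3220 N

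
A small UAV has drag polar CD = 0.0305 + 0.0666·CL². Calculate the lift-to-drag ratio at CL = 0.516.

CD = 0.0305 + 0.0666 × 0.516² = 0.04823
L/D = CL/CD = 0.516 / 0.04823 = 10.7

L/D = 10.7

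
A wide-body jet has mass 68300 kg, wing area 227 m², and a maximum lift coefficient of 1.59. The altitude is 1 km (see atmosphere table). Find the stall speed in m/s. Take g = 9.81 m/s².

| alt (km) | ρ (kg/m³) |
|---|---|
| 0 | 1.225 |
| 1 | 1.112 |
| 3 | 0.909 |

V_stall = 57.8 m/s

At 1 km, from the table: ρ = 1.112 kg/m³.
At stall, lift equals weight: L = W = m·g = 68300 × 9.81 = 6.7×10^5 N.
V_stall = √(2W/(ρ·S·CL,max)) = √(2 × 6.7×10^5 / (1.112 × 227 × 1.59))
V_stall = √3339 = 57.8 m/s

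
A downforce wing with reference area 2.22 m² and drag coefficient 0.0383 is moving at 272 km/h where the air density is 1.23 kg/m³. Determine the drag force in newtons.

Convert speed: v = 272 km/h ÷ 3.6 = 75.56 m/s.
D = ½ρv²S·CD = ½ × 1.23 × 75.56² × 2.22 × 0.0383 = 299 N

D = 299 N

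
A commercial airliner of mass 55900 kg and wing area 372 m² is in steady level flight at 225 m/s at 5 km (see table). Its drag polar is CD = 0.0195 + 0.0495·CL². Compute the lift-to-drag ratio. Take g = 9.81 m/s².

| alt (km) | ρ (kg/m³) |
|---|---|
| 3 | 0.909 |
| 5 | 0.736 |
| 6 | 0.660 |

L/D = 3.99

At 5 km, from the table: ρ = 0.736 kg/m³.
Weight W = mg = 55900 × 9.81 = 5.4838×10^5 N; in level flight L = W.
q = ½ρv² = ½ × 0.736 × 225² = 18630 Pa.
CL = W/(q·S) = 5.4838×10^5 / (18630 × 372) = 0.07913.
CD = 0.0195 + 0.0495 × 0.07913² = 0.01981.
L/D = CL/CD = 0.07913 / 0.01981 = 3.99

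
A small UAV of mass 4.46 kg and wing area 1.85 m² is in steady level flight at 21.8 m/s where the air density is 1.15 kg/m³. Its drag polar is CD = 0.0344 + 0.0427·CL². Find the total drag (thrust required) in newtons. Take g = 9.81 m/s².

Level flight ⇒ L = W = m·g = 4.46 × 9.81 = 43.753 N.
q = ½ρv² = ½ × 1.15 × 21.8² = 273.3 Pa.
CL = 2W/(ρv²S) = 2×43.753/(1.15×21.8²×1.85) = 0.08655.
CD = 0.0344 + 0.0427 × 0.08655² = 0.03472.
D = q·S·CD = 273.3 × 1.85 × 0.03472 = 17.55 N

D = 17.6 N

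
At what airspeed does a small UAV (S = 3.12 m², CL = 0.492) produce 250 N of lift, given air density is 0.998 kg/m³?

L = ½ρv²S·CL ⇒ v = √(2L/(ρ·S·CL))
v = √(2 × 250 / (0.998 × 3.12 × 0.492)) = √326.4 = 18.1 m/s

v = 18.1 m/s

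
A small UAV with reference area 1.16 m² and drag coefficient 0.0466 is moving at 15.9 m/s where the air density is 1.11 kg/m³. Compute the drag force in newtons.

Dynamic pressure q = ½ρv² = ½ × 1.11 × 15.9² = 140.3 Pa.
D = q·S·CD = 140.3 × 1.16 × 0.0466 = 7.58 N

D = 7.58 N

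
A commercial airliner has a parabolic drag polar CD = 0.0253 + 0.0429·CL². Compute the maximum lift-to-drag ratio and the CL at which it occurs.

(L/D)max = 15.2, at CL = 0.768

For CD = CD0 + K·CL², (L/D)max occurs at CL* = √(CD0/K) and equals 1/(2√(K·CD0)).
(L/D)max = 1/(2√(0.0429 × 0.0253)) = 1/(2 × 0.03294) = 15.2
CL* = √(0.0253/0.0429) = 0.768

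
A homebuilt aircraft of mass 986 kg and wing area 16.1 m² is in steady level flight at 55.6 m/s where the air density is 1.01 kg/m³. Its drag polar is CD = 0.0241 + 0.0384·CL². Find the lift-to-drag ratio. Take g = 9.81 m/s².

L/D = 12.9

Weight W = mg = 986 × 9.81 = 9672.7 N; in level flight L = W.
q = ½ρv² = ½ × 1.01 × 55.6² = 1561 Pa.
Required CL = L/(qS) = 9672.7/(1561·16.1) = 0.3848.
CD = 0.0241 + 0.0384 × 0.3848² = 0.02979.
L/D = CL/CD = 0.3848 / 0.02979 = 12.9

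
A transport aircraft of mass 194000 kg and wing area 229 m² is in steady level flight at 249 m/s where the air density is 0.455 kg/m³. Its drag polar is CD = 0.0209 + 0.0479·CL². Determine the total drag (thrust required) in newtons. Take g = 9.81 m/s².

Level flight ⇒ L = W = m·g = 194000 × 9.81 = 1.9031×10^6 N.
Dynamic pressure q = 0.5 × 0.455 × 249² = 14110 Pa.
CL = W/(q·S) = 1.9031×10^6 / (14110 × 229) = 0.5892.
CD = 0.0209 + 0.0479 × 0.5892² = 0.03753.
D = q·S·CD = 14110 × 229 × 0.03753 = 1.212×10^5 N

D = 1.21×10^5 N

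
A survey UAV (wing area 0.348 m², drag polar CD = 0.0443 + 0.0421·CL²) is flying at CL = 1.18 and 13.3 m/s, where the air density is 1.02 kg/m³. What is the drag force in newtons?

CD = 0.0443 + 0.0421 × 1.18² = 0.1029
D = ½ρv²S·CD = ½ × 1.02 × 13.3² × 0.348 × 0.1029 = 3.23 N

D = 3.23 N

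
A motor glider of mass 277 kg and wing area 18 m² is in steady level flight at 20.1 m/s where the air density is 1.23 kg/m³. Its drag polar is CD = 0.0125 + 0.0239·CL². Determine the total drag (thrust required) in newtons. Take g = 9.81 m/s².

D = 95.4 N

Weight W = mg = 277 × 9.81 = 2717.4 N; in level flight L = W.
Dynamic pressure q = 0.5 × 1.23 × 20.1² = 248.5 Pa.
CL = 2W/(ρv²S) = 2×2717.4/(1.23×20.1²×18) = 0.6076.
CD = 0.0125 + 0.0239 × 0.6076² = 0.02132.
D = q·S·CD = 248.5 × 18 × 0.02132 = 95.36 N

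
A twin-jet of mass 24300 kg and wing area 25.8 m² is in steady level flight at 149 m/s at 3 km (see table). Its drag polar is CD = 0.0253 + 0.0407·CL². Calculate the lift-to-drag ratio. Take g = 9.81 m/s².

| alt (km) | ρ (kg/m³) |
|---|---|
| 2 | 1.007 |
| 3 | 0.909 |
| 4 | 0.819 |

L/D = 15.4

At 3 km, from the table: ρ = 0.909 kg/m³.
Level flight ⇒ L = W = m·g = 24300 × 9.81 = 2.3838×10^5 N.
q = ½ρv² = ½ × 0.909 × 149² = 10090 Pa.
CL = W/(q·S) = 2.3838×10^5 / (10090 × 25.8) = 0.9157.
CD = 0.0253 + 0.0407 × 0.9157² = 0.05943.
L/D = CL/CD = 0.9157 / 0.05943 = 15.4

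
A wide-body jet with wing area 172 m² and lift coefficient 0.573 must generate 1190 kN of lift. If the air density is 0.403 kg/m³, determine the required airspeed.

v = 245 m/s

L = ½ρv²S·CL ⇒ v = √(2L/(ρ·S·CL))
v = √(2 × 1.19×10^6 / (0.403 × 172 × 0.573)) = √59920 = 245 m/s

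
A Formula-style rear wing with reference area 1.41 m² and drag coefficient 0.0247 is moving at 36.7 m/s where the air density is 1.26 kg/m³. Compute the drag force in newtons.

D = ½ρv²S·CD = ½ × 1.26 × 36.7² × 1.41 × 0.0247 = 29.6 N

D = 29.6 N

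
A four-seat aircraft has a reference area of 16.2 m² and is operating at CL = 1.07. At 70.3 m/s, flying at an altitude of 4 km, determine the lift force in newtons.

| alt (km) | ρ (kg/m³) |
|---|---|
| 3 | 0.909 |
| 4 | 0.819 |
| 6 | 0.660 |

At 4 km, from the table: ρ = 0.819 kg/m³.
L = ½ρv²S·CL = ½ × 0.819 × 70.3² × 16.2 × 1.07 = 35100 N ≈ 35.1 kN

L = 35100 N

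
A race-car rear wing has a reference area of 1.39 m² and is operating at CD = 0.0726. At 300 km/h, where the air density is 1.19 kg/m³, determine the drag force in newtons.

Convert speed: v = 300 km/h ÷ 3.6 = 83.33 m/s.
D = ½ρv²S·CD = ½ × 1.19 × 83.33² × 1.39 × 0.0726 = 417 N

D = 417 N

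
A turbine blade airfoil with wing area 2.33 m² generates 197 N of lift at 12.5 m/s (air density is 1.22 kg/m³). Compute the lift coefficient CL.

CL = 0.887

From L = ½ρv²S·CL, rearranging gives CL = 2L/(ρv²S).
CL = 2 × 197 / (1.22 × 12.5² × 2.33) = 0.887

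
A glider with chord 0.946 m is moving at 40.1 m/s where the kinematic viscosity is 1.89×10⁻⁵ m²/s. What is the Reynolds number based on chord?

Re = v·c/ν = 40.1 × 0.946 / (1.89×10⁻⁵) = 2.01×10^6

Re = 2.01×10^6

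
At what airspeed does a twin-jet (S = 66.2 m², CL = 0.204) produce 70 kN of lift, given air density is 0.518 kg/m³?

L = ½ρv²S·CL ⇒ v = √(2L/(ρ·S·CL))
v = √(2 × 70000 / (0.518 × 66.2 × 0.204)) = √20010 = 141 m/s

v = 141 m/s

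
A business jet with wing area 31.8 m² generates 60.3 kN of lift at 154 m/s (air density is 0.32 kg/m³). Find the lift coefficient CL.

From L = ½ρv²S·CL, rearranging gives CL = 2L/(ρv²S).
CL = 2 × 60300 / (0.32 × 154² × 31.8) = 0.5

CL = 0.5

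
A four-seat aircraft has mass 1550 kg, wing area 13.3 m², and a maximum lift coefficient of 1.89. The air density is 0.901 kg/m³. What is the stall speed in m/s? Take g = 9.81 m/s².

Stall occurs when L = W at CL,max. W = mg = 1550 × 9.81 = 15210 N.
V_stall = √(2W/(ρ·S·CL,max)) = √(2 × 15210 / (0.901 × 13.3 × 1.89))
V_stall = √1343 = 36.6 m/s

V_stall = 36.6 m/s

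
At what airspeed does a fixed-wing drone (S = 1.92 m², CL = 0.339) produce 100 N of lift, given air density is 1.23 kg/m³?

v = 15.8 m/s

L = ½ρv²S·CL ⇒ v = √(2L/(ρ·S·CL))
v = √(2 × 100 / (1.23 × 1.92 × 0.339)) = √249.8 = 15.8 m/s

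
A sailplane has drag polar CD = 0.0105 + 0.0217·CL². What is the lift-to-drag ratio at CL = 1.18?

CD = 0.0105 + 0.0217 × 1.18² = 0.04072
L/D = CL/CD = 1.18 / 0.04072 = 29

L/D = 29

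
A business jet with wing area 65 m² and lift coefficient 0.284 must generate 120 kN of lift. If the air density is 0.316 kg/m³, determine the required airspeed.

v = 203 m/s

L = ½ρv²S·CL ⇒ v = √(2L/(ρ·S·CL))
v = √(2 × 1.2×10^5 / (0.316 × 65 × 0.284)) = √41140 = 203 m/s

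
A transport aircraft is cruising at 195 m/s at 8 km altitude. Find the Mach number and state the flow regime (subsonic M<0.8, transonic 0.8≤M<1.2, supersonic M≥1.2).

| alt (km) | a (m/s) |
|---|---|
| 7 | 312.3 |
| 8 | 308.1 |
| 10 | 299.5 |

M = 0.633 (subsonic)

At 8 km, from the table: a = 308.1 m/s.
M = v/a = 195 / 308.1 = 0.633
M = 0.633 → subsonic.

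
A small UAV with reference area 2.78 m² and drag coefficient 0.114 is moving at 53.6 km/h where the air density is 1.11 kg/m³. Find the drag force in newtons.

Convert speed: v = 53.6 km/h ÷ 3.6 = 14.89 m/s.
D = ½ρv²S·CD = ½ × 1.11 × 14.89² × 2.78 × 0.114 = 39 N

D = 39 N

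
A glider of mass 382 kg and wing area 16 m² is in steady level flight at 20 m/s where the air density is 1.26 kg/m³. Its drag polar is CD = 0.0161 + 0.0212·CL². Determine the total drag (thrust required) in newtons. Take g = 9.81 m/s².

In steady level flight, lift balances weight: W = mg = 382 × 9.81 = 3747.4 N.
q = ½ρv² = ½ × 1.26 × 20² = 252 Pa.
CL = W/(q·S) = 3747.4 / (252 × 16) = 0.9294.
CD = 0.0161 + 0.0212 × 0.9294² = 0.03441.
D = q·S·CD = 252 × 16 × 0.03441 = 138.8 N

D = 139 N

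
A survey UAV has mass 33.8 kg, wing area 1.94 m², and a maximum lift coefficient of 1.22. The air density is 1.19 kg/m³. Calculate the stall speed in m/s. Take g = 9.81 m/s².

V_stall = 15.3 m/s

At stall, lift equals weight: L = W = m·g = 33.8 × 9.81 = 331.6 N.
From L = ½ρV²S·CL,max = W: V_stall = √(2W/(ρSCL,max)) = √(2·331.6/(1.19·1.94·1.22))
V_stall = √235.5 = 15.3 m/s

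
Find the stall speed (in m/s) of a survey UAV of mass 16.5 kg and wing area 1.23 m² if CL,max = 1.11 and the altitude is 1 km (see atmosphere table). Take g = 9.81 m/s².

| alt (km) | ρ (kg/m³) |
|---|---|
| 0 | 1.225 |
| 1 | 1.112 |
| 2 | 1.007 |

V_stall = 14.6 m/s

At 1 km, from the table: ρ = 1.112 kg/m³.
Stall occurs when L = W at CL,max. W = mg = 16.5 × 9.81 = 161.9 N.
From L = ½ρV²S·CL,max = W: V_stall = √(2W/(ρSCL,max)) = √(2·161.9/(1.112·1.23·1.11))
V_stall = √213.2 = 14.6 m/s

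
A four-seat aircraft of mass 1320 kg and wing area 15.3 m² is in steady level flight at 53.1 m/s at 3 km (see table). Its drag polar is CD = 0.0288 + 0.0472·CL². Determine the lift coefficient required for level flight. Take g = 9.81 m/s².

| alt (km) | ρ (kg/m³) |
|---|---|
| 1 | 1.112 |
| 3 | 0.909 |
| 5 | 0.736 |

At 3 km, from the table: ρ = 0.909 kg/m³.
Level flight ⇒ L = W = m·g = 1320 × 9.81 = 12949 N.
Dynamic pressure q = 0.5 × 0.909 × 53.1² = 1282 Pa.
CL = W/(q·S) = 12949 / (1282 × 15.3) = 0.6604.

CL = 0.66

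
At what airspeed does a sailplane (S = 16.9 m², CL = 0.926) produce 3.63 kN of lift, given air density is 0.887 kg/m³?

L = ½ρv²S·CL ⇒ v = √(2L/(ρ·S·CL))
v = √(2 × 3630 / (0.887 × 16.9 × 0.926)) = √523 = 22.9 m/s

v = 22.9 m/s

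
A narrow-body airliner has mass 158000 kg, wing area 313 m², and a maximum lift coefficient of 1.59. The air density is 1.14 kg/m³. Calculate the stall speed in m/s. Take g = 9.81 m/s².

Stall occurs when L = W at CL,max. W = mg = 158000 × 9.81 = 1.55×10^6 N.
V_stall = √(2W/(ρ·S·CL,max)) = √(2 × 1.55×10^6 / (1.14 × 313 × 1.59))
V_stall = √5464 = 73.9 m/s

V_stall = 73.9 m/s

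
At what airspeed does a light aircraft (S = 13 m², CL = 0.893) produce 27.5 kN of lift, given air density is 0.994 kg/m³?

L = ½ρv²S·CL ⇒ v = √(2L/(ρ·S·CL))
v = √(2 × 27500 / (0.994 × 13 × 0.893)) = √4766 = 69 m/s

v = 69 m/s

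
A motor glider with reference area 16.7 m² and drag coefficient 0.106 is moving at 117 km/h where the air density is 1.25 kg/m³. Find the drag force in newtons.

Convert speed: v = 117 km/h ÷ 3.6 = 32.5 m/s.
Dynamic pressure q = ½ρv² = ½ × 1.25 × 32.5² = 660.2 Pa.
D = q·S·CD = 660.2 × 16.7 × 0.106 = 1170 N

D = 1170 N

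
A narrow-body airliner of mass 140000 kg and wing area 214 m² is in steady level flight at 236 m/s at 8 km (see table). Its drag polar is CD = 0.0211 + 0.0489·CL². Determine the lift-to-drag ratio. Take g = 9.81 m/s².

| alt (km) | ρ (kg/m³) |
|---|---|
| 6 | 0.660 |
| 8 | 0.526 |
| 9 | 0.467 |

L/D = 14.4

At 8 km, from the table: ρ = 0.526 kg/m³.
Level flight ⇒ L = W = m·g = 140000 × 9.81 = 1.3734×10^6 N.
Dynamic pressure q = 0.5 × 0.526 × 236² = 14650 Pa.
CL = 2W/(ρv²S) = 2×1.3734×10^6/(0.526×236²×214) = 0.4381.
CD = 0.0211 + 0.0489 × 0.4381² = 0.03049.
L/D = CL/CD = 0.4381 / 0.03049 = 14.4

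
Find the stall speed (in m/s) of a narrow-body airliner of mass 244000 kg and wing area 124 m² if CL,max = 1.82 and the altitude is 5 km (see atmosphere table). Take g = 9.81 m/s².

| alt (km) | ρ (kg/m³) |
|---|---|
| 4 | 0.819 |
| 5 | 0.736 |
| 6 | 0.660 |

V_stall = 170 m/s

At 5 km, from the table: ρ = 0.736 kg/m³.
Weight W = mg = 244000 × 9.81 = 2.394×10^6 N.
From L = ½ρV²S·CL,max = W: V_stall = √(2W/(ρSCL,max)) = √(2·2.394×10^6/(0.736·124·1.82))
V_stall = √28820 = 170 m/s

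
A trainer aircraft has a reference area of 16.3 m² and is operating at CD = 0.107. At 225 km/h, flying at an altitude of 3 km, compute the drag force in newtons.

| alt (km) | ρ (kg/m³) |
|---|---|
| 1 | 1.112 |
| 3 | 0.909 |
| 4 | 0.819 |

D = 3100 N

At 3 km, from the table: ρ = 0.909 kg/m³.
Convert speed: v = 225 km/h ÷ 3.6 = 62.5 m/s.
Dynamic pressure q = ½ρv² = ½ × 0.909 × 62.5² = 1775 Pa.
D = q·S·CD = 1775 × 16.3 × 0.107 = 3100 N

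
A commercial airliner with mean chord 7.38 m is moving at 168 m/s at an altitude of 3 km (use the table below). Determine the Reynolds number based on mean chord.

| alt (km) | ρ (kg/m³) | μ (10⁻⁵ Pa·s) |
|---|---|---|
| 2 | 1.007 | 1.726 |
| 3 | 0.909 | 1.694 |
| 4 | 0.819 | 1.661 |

At 3 km, from the table: ρ = 0.909 kg/m³, μ = 1.694×10⁻⁵ Pa·s.
Re = ρ·v·c/μ = 0.909 × 168 × 7.38 / (1.694×10⁻⁵) = 6.65×10^7

Re = 6.65×10^7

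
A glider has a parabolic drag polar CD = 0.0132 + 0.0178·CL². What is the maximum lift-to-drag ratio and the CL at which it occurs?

For CD = CD0 + K·CL², (L/D)max occurs at CL* = √(CD0/K) and equals 1/(2√(K·CD0)).
(L/D)max = 1/(2√(0.0178 × 0.0132)) = 1/(2 × 0.01533) = 32.6
CL* = √(0.0132/0.0178) = 0.861

(L/D)max = 32.6, at CL = 0.861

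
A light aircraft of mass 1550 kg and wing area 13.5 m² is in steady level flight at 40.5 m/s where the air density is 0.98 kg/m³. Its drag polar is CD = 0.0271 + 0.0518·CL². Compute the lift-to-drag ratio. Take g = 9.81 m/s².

In steady level flight, lift balances weight: W = mg = 1550 × 9.81 = 15206 N.
Dynamic pressure q = 0.5 × 0.98 × 40.5² = 803.7 Pa.
CL = W/(q·S) = 15206 / (803.7 × 13.5) = 1.401.
CD = 0.0271 + 0.0518 × 1.401² = 0.1288.
L/D = CL/CD = 1.401 / 0.1288 = 10.9

L/D = 10.9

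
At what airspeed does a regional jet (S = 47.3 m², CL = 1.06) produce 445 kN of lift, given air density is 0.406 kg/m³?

v = 209 m/s

L = ½ρv²S·CL ⇒ v = √(2L/(ρ·S·CL))
v = √(2 × 4.45×10^5 / (0.406 × 47.3 × 1.06)) = √43720 = 209 m/s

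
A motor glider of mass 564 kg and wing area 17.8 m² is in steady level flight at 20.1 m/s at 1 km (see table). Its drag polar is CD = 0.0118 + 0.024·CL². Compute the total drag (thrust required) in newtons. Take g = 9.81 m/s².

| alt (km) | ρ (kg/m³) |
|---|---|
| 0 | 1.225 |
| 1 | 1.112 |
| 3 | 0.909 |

At 1 km, from the table: ρ = 1.112 kg/m³.
Weight W = mg = 564 × 9.81 = 5532.8 N; in level flight L = W.
Dynamic pressure q = 0.5 × 1.112 × 20.1² = 224.6 Pa.
CL = 2W/(ρv²S) = 2×5532.8/(1.112×20.1²×17.8) = 1.384.
CD = 0.0118 + 0.024 × 1.384² = 0.05776.
D = q·S·CD = 224.6 × 17.8 × 0.05776 = 230.9 N

D = 231 N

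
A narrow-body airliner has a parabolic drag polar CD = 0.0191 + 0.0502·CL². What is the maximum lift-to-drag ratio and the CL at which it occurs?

For CD = CD0 + K·CL², (L/D)max occurs at CL* = √(CD0/K) and equals 1/(2√(K·CD0)).
(L/D)max = 1/(2√(0.0502 × 0.0191)) = 1/(2 × 0.03096) = 16.1
CL* = √(0.0191/0.0502) = 0.617

(L/D)max = 16.1, at CL = 0.617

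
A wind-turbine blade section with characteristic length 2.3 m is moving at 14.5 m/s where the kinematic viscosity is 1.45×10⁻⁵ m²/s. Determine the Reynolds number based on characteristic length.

Re = 2.3×10^6

Re = v·c/ν = 14.5 × 2.3 / (1.45×10⁻⁵) = 2.3×10^6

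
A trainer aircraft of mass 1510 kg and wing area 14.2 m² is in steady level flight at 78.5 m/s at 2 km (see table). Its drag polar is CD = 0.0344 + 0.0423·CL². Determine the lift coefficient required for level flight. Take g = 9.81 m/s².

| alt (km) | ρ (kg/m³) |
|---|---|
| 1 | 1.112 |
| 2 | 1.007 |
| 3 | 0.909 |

At 2 km, from the table: ρ = 1.007 kg/m³.
In steady level flight, lift balances weight: W = mg = 1510 × 9.81 = 14813 N.
q = ½ρv² = ½ × 1.007 × 78.5² = 3103 Pa.
CL = 2W/(ρv²S) = 2×14813/(1.007×78.5²×14.2) = 0.3362.

CL = 0.336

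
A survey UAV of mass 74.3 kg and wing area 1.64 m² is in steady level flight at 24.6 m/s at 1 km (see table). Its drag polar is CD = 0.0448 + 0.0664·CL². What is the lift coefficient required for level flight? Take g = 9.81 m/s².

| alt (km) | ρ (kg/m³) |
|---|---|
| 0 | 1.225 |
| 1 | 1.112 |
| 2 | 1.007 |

CL = 1.32

At 1 km, from the table: ρ = 1.112 kg/m³.
Level flight ⇒ L = W = m·g = 74.3 × 9.81 = 728.88 N.
q = ½ρv² = ½ × 1.112 × 24.6² = 336.5 Pa.
Required CL = L/(qS) = 728.88/(336.5·1.64) = 1.321.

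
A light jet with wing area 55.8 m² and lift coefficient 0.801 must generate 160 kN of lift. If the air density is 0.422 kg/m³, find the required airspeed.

L = ½ρv²S·CL ⇒ v = √(2L/(ρ·S·CL))
v = √(2 × 1.6×10^5 / (0.422 × 55.8 × 0.801)) = √16970 = 130 m/s

v = 130 m/s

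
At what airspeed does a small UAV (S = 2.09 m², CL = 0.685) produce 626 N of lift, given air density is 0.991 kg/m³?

v = 29.7 m/s

L = ½ρv²S·CL ⇒ v = √(2L/(ρ·S·CL))
v = √(2 × 626 / (0.991 × 2.09 × 0.685)) = √882.5 = 29.7 m/s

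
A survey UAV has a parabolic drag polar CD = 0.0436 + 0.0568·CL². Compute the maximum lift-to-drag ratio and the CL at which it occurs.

(L/D)max = 10, at CL = 0.876

For CD = CD0 + K·CL², (L/D)max occurs at CL* = √(CD0/K) and equals 1/(2√(K·CD0)).
(L/D)max = 1/(2√(0.0568 × 0.0436)) = 1/(2 × 0.04976) = 10
CL* = √(0.0436/0.0568) = 0.876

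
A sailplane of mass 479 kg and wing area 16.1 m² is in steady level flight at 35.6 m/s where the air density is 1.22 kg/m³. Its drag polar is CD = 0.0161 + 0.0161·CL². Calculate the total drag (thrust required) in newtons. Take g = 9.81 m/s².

In steady level flight, lift balances weight: W = mg = 479 × 9.81 = 4699 N.
q = ½ρv² = ½ × 1.22 × 35.6² = 773.1 Pa.
CL = W/(q·S) = 4699 / (773.1 × 16.1) = 0.3775.
CD = 0.0161 + 0.0161 × 0.3775² = 0.01839.
D = q·S·CD = 773.1 × 16.1 × 0.01839 = 229 N

D = 229 N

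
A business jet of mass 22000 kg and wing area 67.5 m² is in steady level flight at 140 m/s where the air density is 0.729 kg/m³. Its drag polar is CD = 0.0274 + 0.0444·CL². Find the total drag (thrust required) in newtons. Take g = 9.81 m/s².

Weight W = mg = 22000 × 9.81 = 2.1582×10^5 N; in level flight L = W.
Dynamic pressure q = 0.5 × 0.729 × 140² = 7144 Pa.
CL = W/(q·S) = 2.1582×10^5 / (7144 × 67.5) = 0.4475.
CD = 0.0274 + 0.0444 × 0.4475² = 0.03629.
D = q·S·CD = 7144 × 67.5 × 0.03629 = 17500 N

D = 17500 N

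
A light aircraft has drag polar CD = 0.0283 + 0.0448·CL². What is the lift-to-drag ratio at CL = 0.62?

L/D = 13.6

CD = 0.0283 + 0.0448 × 0.62² = 0.04552
L/D = CL/CD = 0.62 / 0.04552 = 13.6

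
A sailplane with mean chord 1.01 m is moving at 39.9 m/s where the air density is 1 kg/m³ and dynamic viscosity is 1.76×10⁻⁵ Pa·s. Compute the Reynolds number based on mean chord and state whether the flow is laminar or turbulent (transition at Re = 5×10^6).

Re = ρ·v·c/μ = 1 × 39.9 × 1.01 / (1.76×10⁻⁵) = 2.29×10^6
Since 2.29×10^6 < 5×10^6, the flow is laminar.

Re = 2.29×10^6 (laminar)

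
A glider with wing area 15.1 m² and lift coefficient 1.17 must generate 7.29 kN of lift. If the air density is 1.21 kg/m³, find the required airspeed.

v = 26.1 m/s

L = ½ρv²S·CL ⇒ v = √(2L/(ρ·S·CL))
v = √(2 × 7290 / (1.21 × 15.1 × 1.17)) = √682 = 26.1 m/s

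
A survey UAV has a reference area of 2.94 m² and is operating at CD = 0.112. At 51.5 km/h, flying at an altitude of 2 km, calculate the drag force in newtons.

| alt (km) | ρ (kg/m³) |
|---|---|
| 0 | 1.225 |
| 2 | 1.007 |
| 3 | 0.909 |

D = 33.9 N

At 2 km, from the table: ρ = 1.007 kg/m³.
Convert speed: v = 51.5 km/h ÷ 3.6 = 14.31 m/s.
D = ½ρv²S·CD = ½ × 1.007 × 14.31² × 2.94 × 0.112 = 33.9 N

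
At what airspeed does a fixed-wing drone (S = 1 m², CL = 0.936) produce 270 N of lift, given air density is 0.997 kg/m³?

L = ½ρv²S·CL ⇒ v = √(2L/(ρ·S·CL))
v = √(2 × 270 / (0.997 × 1 × 0.936)) = √578.7 = 24.1 m/s

v = 24.1 m/s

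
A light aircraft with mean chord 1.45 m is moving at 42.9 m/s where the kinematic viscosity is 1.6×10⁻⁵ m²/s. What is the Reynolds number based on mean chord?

Re = 3.89×10^6

Re = v·c/ν = 42.9 × 1.45 / (1.6×10⁻⁵) = 3.89×10^6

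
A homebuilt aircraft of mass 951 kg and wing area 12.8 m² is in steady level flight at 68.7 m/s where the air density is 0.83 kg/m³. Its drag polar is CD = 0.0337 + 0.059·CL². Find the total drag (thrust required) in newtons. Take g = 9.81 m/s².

D = 1050 N

Weight W = mg = 951 × 9.81 = 9329.3 N; in level flight L = W.
Dynamic pressure q = 0.5 × 0.83 × 68.7² = 1959 Pa.
CL = W/(q·S) = 9329.3 / (1959 × 12.8) = 0.3721.
CD = 0.0337 + 0.059 × 0.3721² = 0.04187.
D = q·S·CD = 1959 × 12.8 × 0.04187 = 1050 N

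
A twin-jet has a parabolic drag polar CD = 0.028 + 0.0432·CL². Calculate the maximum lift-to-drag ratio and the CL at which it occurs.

For CD = CD0 + K·CL², (L/D)max occurs at CL* = √(CD0/K) and equals 1/(2√(K·CD0)).
(L/D)max = 1/(2√(0.0432 × 0.028)) = 1/(2 × 0.03478) = 14.4
CL* = √(0.028/0.0432) = 0.805

(L/D)max = 14.4, at CL = 0.805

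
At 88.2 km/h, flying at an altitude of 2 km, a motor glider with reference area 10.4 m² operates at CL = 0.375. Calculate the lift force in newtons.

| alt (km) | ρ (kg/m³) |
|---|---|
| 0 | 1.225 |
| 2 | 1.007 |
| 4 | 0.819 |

At 2 km, from the table: ρ = 1.007 kg/m³.
Convert speed: v = 88.2 km/h ÷ 3.6 = 24.5 m/s.
L = ½ρv²S·CL = ½ × 1.007 × 24.5² × 10.4 × 0.375 = 1180 N

L = 1180 N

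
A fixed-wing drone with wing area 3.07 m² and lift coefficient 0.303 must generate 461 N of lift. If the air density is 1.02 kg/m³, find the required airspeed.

L = ½ρv²S·CL ⇒ v = √(2L/(ρ·S·CL))
v = √(2 × 461 / (1.02 × 3.07 × 0.303)) = √971.7 = 31.2 m/s

v = 31.2 m/s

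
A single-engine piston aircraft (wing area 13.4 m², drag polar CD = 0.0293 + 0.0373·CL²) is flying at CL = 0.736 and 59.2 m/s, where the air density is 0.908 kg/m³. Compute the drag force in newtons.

D = 1060 N

CD = 0.0293 + 0.0373 × 0.736² = 0.04951
D = ½ρv²S·CD = ½ × 0.908 × 59.2² × 13.4 × 0.04951 = 1060 N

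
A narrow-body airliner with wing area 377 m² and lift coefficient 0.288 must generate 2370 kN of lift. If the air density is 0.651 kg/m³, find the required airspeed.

L = ½ρv²S·CL ⇒ v = √(2L/(ρ·S·CL))
v = √(2 × 2.37×10^6 / (0.651 × 377 × 0.288)) = √67060 = 259 m/s

v = 259 m/s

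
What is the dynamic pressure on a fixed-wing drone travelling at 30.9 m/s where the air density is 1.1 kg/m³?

q = 525 Pa

q = ½ρv² = ½ × 1.1 × 30.9² = 525 Pa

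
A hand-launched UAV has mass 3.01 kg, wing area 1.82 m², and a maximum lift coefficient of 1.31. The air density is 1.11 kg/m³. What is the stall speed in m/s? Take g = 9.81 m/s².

Weight W = mg = 3.01 × 9.81 = 29.53 N.
From L = ½ρV²S·CL,max = W: V_stall = √(2W/(ρSCL,max)) = √(2·29.53/(1.11·1.82·1.31))
V_stall = √22.32 = 4.72 m/s

V_stall = 4.72 m/s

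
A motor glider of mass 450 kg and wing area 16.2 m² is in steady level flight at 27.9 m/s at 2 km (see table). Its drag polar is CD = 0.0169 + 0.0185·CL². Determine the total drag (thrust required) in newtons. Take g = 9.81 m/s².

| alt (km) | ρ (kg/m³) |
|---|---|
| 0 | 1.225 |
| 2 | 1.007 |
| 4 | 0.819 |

D = 164 N

At 2 km, from the table: ρ = 1.007 kg/m³.
Level flight ⇒ L = W = m·g = 450 × 9.81 = 4414.5 N.
Dynamic pressure q = 0.5 × 1.007 × 27.9² = 391.9 Pa.
CL = W/(q·S) = 4414.5 / (391.9 × 16.2) = 0.6953.
CD = 0.0169 + 0.0185 × 0.6953² = 0.02584.
D = q·S·CD = 391.9 × 16.2 × 0.02584 = 164.1 N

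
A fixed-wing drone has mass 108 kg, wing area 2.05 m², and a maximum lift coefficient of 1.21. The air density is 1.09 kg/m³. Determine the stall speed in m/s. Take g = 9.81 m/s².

V_stall = 28 m/s

Stall occurs when L = W at CL,max. W = mg = 108 × 9.81 = 1059 N.
V_stall = √(2W/(ρ·S·CL,max)) = √(2 × 1059 / (1.09 × 2.05 × 1.21))
V_stall = √783.7 = 28 m/s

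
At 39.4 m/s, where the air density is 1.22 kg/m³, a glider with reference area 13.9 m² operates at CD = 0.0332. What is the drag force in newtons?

D = ½ρv²S·CD = ½ × 1.22 × 39.4² × 13.9 × 0.0332 = 437 N

D = 437 N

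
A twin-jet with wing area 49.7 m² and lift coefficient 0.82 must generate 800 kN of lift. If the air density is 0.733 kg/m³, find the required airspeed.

L = ½ρv²S·CL ⇒ v = √(2L/(ρ·S·CL))
v = √(2 × 8×10^5 / (0.733 × 49.7 × 0.82)) = √53560 = 231 m/s

v = 231 m/s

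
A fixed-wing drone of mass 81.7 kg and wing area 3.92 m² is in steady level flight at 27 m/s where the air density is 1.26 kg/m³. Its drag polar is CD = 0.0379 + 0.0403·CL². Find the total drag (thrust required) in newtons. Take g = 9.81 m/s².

Weight W = mg = 81.7 × 9.81 = 801.48 N; in level flight L = W.
Dynamic pressure q = 0.5 × 1.26 × 27² = 459.3 Pa.
CL = W/(q·S) = 801.48 / (459.3 × 3.92) = 0.4452.
CD = 0.0379 + 0.0403 × 0.4452² = 0.04589.
D = q·S·CD = 459.3 × 3.92 × 0.04589 = 82.61 N

D = 82.6 N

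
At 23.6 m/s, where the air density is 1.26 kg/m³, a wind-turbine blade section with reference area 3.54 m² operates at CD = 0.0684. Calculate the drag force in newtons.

D = 85 N

Dynamic pressure q = ½ρv² = ½ × 1.26 × 23.6² = 350.9 Pa.
D = q·S·CD = 350.9 × 3.54 × 0.0684 = 85 N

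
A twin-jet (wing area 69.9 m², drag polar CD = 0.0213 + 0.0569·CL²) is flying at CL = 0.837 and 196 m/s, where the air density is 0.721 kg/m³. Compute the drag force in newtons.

CD = 0.0213 + 0.0569 × 0.837² = 0.06116
D = ½ρv²S·CD = ½ × 0.721 × 196² × 69.9 × 0.06116 = 59200 N

D = 59200 N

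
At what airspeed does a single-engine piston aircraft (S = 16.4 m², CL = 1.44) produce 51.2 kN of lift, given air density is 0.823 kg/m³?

L = ½ρv²S·CL ⇒ v = √(2L/(ρ·S·CL))
v = √(2 × 51200 / (0.823 × 16.4 × 1.44)) = √5269 = 72.6 m/s

v = 72.6 m/s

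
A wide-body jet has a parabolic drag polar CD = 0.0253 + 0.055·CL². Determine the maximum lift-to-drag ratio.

(L/D)max = 13.4

For CD = CD0 + K·CL², (L/D)max occurs at CL* = √(CD0/K) and equals 1/(2√(K·CD0)).
(L/D)max = 1/(2√(0.055 × 0.0253)) = 1/(2 × 0.0373) = 13.4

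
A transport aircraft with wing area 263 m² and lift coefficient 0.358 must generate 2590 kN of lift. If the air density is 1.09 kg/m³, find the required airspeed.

v = 225 m/s

L = ½ρv²S·CL ⇒ v = √(2L/(ρ·S·CL))
v = √(2 × 2.59×10^6 / (1.09 × 263 × 0.358)) = √50470 = 225 m/s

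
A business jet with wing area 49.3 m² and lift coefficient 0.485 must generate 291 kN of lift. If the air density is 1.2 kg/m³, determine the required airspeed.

v = 142 m/s

L = ½ρv²S·CL ⇒ v = √(2L/(ρ·S·CL))
v = √(2 × 2.91×10^5 / (1.2 × 49.3 × 0.485)) = √20280 = 142 m/s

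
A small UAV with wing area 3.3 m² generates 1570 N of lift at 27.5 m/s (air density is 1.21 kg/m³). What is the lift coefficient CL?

From L = ½ρv²S·CL, rearranging gives CL = 2L/(ρv²S).
CL = 2 × 1570 / (1.21 × 27.5² × 3.3) = 1.04

CL = 1.04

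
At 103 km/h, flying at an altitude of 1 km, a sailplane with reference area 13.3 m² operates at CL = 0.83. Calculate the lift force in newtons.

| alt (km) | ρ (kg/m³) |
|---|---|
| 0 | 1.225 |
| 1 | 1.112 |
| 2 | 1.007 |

At 1 km, from the table: ρ = 1.112 kg/m³.
Convert speed: v = 103 km/h ÷ 3.6 = 28.61 m/s.
Dynamic pressure q = ½ρv² = ½ × 1.112 × 28.61² = 455.1 Pa.
L = q·S·CL = 455.1 × 13.3 × 0.83 = 5020 N ≈ 5.02 kN

L = 5020 N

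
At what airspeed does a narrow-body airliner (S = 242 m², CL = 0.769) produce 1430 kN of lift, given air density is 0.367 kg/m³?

v = 205 m/s

L = ½ρv²S·CL ⇒ v = √(2L/(ρ·S·CL))
v = √(2 × 1.43×10^6 / (0.367 × 242 × 0.769)) = √41880 = 205 m/s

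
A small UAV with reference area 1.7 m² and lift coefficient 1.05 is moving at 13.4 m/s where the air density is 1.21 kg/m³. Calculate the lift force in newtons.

L = 194 N

L = ½ρv²S·CL = ½ × 1.21 × 13.4² × 1.7 × 1.05 = 194 N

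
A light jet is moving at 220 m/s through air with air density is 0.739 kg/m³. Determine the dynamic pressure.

q = ½ρv² = ½ × 0.739 × 220² = 17900 Pa

q = 17900 Pa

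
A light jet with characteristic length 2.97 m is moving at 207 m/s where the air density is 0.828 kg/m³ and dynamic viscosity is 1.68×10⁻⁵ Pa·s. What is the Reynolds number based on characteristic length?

Re = ρ·v·c/μ = 0.828 × 207 × 2.97 / (1.68×10⁻⁵) = 3.03×10^7

Re = 3.03×10^7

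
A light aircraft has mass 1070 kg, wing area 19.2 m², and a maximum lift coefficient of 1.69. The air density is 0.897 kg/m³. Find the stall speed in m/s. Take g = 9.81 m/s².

Weight W = mg = 1070 × 9.81 = 10500 N.
From L = ½ρV²S·CL,max = W: V_stall = √(2W/(ρSCL,max)) = √(2·10500/(0.897·19.2·1.69))
V_stall = √721.3 = 26.9 m/s

V_stall = 26.9 m/s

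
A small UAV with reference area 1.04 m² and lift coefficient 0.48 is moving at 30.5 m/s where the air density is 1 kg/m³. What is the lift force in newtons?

L = ½ρv²S·CL = ½ × 1 × 30.5² × 1.04 × 0.48 = 232 N

L = 232 N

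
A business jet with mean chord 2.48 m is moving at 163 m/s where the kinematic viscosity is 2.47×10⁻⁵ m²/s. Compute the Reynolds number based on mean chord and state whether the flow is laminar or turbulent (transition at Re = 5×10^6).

Re = 1.64×10^7 (turbulent)

Re = v·c/ν = 163 × 2.48 / (2.47×10⁻⁵) = 1.64×10^7
Since 1.64×10^7 > 5×10^6, the flow is turbulent.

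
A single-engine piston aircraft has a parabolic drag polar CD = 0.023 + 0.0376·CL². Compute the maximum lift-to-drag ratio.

For CD = CD0 + K·CL², (L/D)max occurs at CL* = √(CD0/K) and equals 1/(2√(K·CD0)).
(L/D)max = 1/(2√(0.0376 × 0.023)) = 1/(2 × 0.02941) = 17

(L/D)max = 17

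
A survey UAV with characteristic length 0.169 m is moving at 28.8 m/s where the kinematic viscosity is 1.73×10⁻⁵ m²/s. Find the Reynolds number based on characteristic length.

Re = 2.81×10^5

Re = v·c/ν = 28.8 × 0.169 / (1.73×10⁻⁵) = 2.81×10^5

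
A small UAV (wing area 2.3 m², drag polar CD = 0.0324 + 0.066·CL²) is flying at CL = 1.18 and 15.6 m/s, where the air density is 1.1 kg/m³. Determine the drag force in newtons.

D = 38.3 N

CD = 0.0324 + 0.066 × 1.18² = 0.1243
D = ½ρv²S·CD = ½ × 1.1 × 15.6² × 2.3 × 0.1243 = 38.3 N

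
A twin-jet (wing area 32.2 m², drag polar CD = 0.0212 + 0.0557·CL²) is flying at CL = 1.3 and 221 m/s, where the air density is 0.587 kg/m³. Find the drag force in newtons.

D = 53200 N

CD = 0.0212 + 0.0557 × 1.3² = 0.1153
D = ½ρv²S·CD = ½ × 0.587 × 221² × 32.2 × 0.1153 = 53200 N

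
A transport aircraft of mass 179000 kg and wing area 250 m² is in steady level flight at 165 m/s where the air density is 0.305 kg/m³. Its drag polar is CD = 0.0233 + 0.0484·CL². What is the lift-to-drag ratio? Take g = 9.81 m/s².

Level flight ⇒ L = W = m·g = 179000 × 9.81 = 1.756×10^6 N.
Dynamic pressure q = 0.5 × 0.305 × 165² = 4152 Pa.
CL = W/(q·S) = 1.756×10^6 / (4152 × 250) = 1.692.
CD = 0.0233 + 0.0484 × 1.692² = 0.1618.
L/D = CL/CD = 1.692 / 0.1618 = 10.5

L/D = 10.5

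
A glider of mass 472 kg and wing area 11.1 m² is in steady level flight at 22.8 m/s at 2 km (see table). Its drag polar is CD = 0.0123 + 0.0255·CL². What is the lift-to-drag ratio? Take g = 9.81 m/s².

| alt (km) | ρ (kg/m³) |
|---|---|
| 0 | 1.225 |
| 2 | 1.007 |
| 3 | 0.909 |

L/D = 20.7

At 2 km, from the table: ρ = 1.007 kg/m³.
In steady level flight, lift balances weight: W = mg = 472 × 9.81 = 4630.3 N.
Dynamic pressure q = 0.5 × 1.007 × 22.8² = 261.7 Pa.
CL = 2W/(ρv²S) = 2×4630.3/(1.007×22.8²×11.1) = 1.594.
CD = 0.0123 + 0.0255 × 1.594² = 0.07707.
L/D = CL/CD = 1.594 / 0.07707 = 20.7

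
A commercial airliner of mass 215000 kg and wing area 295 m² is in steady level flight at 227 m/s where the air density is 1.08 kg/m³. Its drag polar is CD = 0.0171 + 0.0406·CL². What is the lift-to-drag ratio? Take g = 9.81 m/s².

L/D = 13

Weight W = mg = 215000 × 9.81 = 2.1092×10^6 N; in level flight L = W.
q = ½ρv² = ½ × 1.08 × 227² = 27830 Pa.
Required CL = L/(qS) = 2.1092×10^6/(27830·295) = 0.2569.
CD = 0.0171 + 0.0406 × 0.2569² = 0.01978.
L/D = CL/CD = 0.2569 / 0.01978 = 13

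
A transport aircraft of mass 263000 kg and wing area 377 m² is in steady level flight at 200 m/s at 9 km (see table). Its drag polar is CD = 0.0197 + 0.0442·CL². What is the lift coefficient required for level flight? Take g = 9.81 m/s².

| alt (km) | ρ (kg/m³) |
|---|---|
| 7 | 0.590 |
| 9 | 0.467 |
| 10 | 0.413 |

CL = 0.733

At 9 km, from the table: ρ = 0.467 kg/m³.
Weight W = mg = 263000 × 9.81 = 2.58×10^6 N; in level flight L = W.
Dynamic pressure q = 0.5 × 0.467 × 200² = 9340 Pa.
CL = W/(q·S) = 2.58×10^6 / (9340 × 377) = 0.7327.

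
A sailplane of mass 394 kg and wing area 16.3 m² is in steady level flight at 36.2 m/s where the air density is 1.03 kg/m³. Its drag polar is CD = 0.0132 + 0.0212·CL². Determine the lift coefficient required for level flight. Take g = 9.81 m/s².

Weight W = mg = 394 × 9.81 = 3865.1 N; in level flight L = W.
Dynamic pressure q = 0.5 × 1.03 × 36.2² = 674.9 Pa.
CL = W/(q·S) = 3865.1 / (674.9 × 16.3) = 0.3514.

CL = 0.351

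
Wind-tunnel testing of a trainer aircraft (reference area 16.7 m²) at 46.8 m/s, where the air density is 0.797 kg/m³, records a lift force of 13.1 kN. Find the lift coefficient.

CL = 0.899

From L = ½ρv²S·CL, rearranging gives CL = 2L/(ρv²S).
CL = 2 × 13100 / (0.797 × 46.8² × 16.7) = 0.899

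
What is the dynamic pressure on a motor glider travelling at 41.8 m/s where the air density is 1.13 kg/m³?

q = ½ρv² = ½ × 1.13 × 41.8² = 987 Pa

q = 987 Pa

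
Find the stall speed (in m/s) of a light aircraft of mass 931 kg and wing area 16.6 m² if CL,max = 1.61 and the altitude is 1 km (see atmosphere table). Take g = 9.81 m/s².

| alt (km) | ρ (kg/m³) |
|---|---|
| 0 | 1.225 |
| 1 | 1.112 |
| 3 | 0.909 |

At 1 km, from the table: ρ = 1.112 kg/m³.
At stall, lift equals weight: L = W = m·g = 931 × 9.81 = 9133 N.
From L = ½ρV²S·CL,max = W: V_stall = √(2W/(ρSCL,max)) = √(2·9133/(1.112·16.6·1.61))
V_stall = √614.6 = 24.8 m/s

V_stall = 24.8 m/s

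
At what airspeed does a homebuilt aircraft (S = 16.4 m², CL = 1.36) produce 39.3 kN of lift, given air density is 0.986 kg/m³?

L = ½ρv²S·CL ⇒ v = √(2L/(ρ·S·CL))
v = √(2 × 39300 / (0.986 × 16.4 × 1.36)) = √3574 = 59.8 m/s

v = 59.8 m/s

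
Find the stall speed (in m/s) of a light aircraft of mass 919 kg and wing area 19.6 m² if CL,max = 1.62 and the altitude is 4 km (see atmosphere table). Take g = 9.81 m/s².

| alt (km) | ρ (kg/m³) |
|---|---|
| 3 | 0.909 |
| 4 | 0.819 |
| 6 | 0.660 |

At 4 km, from the table: ρ = 0.819 kg/m³.
Weight W = mg = 919 × 9.81 = 9015 N.
From L = ½ρV²S·CL,max = W: V_stall = √(2W/(ρSCL,max)) = √(2·9015/(0.819·19.6·1.62))
V_stall = √693.4 = 26.3 m/s

V_stall = 26.3 m/s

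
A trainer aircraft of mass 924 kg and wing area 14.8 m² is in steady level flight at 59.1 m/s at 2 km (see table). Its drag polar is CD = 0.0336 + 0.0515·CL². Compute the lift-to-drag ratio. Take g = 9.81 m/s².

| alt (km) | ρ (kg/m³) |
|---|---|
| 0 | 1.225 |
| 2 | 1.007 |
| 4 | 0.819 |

L/D = 8.74

At 2 km, from the table: ρ = 1.007 kg/m³.
Level flight ⇒ L = W = m·g = 924 × 9.81 = 9064.4 N.
q = ½ρv² = ½ × 1.007 × 59.1² = 1759 Pa.
Required CL = L/(qS) = 9064.4/(1759·14.8) = 0.3483.
CD = 0.0336 + 0.0515 × 0.3483² = 0.03985.
L/D = CL/CD = 0.3483 / 0.03985 = 8.74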